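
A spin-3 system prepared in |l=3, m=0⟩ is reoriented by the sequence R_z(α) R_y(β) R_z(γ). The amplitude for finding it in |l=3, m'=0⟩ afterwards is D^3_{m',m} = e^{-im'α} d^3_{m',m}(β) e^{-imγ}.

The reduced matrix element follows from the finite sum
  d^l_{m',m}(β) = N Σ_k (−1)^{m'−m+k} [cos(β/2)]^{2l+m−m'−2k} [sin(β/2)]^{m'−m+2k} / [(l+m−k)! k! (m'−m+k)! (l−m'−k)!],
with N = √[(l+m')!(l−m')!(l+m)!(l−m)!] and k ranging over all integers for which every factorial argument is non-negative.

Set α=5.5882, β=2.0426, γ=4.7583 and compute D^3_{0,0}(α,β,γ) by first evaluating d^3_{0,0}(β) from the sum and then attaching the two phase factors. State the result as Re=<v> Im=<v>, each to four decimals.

Re=0.4470 Im=0.0000

First d^3_{0,0}(β=2.0426), then the phase factors e^{-i(0)α} and e^{-i(0)γ}:
Half-angle: c=0.522258, s=0.852788. N=√(6·6·6·6)=36.000000
k∈{0,1,2,3} keeps every argument non-negative
  k=0: (−1)^0·36.0000/(36)·0.5223^6·0.8528^0 = +0.020291
  k=1: (−1)^1·36.0000/(4)·0.5223^4·0.8528^2 = -0.486927
  k=2: (−1)^2·36.0000/(4)·0.5223^2·0.8528^4 = +1.298303
  k=3: (−1)^3·36.0000/(36)·0.5223^0·0.8528^6 = -0.384632
d^3_{0,0}(2.0426) = +0.020291 -0.486927 +1.298303 -0.384632 = +0.447035
Phases: e^{-i·(0)·5.5882}=+1.000000+0.000000i, e^{-i·(0)·4.7583}=+1.000000+0.000000i ⇒ D=+0.447035+0.000000i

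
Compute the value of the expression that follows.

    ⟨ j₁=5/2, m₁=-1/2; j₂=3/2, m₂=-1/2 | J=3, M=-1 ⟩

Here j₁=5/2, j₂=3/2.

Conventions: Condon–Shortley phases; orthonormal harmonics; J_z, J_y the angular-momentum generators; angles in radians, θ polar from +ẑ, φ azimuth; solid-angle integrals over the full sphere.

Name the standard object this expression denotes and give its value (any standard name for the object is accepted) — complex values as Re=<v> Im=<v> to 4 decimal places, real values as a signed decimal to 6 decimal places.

This is a Clebsch–Gordan (vector-coupling) coefficient.
triangle: 1!·4!·2!/8! = 48/40320
(j±m)!: 2!·3!·1!·2!·2!·4! = 1152
prefactor² = (2J+1)·Δ·N² = 48/5
  k=0: +1/(0!·1!·3!·1!·1!·1!) = 1/6
  k=1: −1/(1!·0!·2!·0!·2!·2!) = -1/8
Σ = 1/24  ⇒  CG² = 48/5·(1/24)² = 1/60
CG = +√(1/60) = +0.129099

Clebsch–Gordan coefficient, +√(1/60) ≈ +0.129099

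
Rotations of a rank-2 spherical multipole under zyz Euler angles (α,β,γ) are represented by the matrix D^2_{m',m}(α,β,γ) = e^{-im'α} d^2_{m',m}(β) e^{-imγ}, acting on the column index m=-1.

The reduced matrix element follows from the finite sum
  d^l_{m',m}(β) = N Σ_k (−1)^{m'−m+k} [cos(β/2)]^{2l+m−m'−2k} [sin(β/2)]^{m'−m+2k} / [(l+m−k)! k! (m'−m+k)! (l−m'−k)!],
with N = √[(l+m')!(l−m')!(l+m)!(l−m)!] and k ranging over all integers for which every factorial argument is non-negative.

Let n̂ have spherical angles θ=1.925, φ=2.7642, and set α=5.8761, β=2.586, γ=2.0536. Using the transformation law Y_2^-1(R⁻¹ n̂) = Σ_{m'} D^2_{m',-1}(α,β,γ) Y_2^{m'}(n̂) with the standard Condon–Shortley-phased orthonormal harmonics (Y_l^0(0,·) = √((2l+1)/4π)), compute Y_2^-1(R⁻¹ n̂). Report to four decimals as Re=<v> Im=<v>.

Need the full column D^2_{m',-1} for m'=−2..2 at α=5.8761, β=2.5860, γ=2.0536.
cos(β/2)=0.274237, sin(β/2)=0.961662
d^2_{-2,-1}: single k=1 term ⇒ +0.039667;  D = +0.012905+0.037509i
d^2_{-1,-1}: k∈[0..1] ⇒ +0.005656 -0.208650 = -0.202994;  D = +0.015356-0.202413i
d^2_{0,-1}: k∈[0..1] ⇒ -0.048582 +0.597406 = +0.548824;  D = -0.254799+0.486091i
d^2_{1,-1}: k∈[0..1] ⇒ +0.208650 -0.855244 = -0.646594;  D = +0.502405-0.407030i
d^2_{2,-1}: single k=0 term ⇒ -0.487780;  D = +0.469607-0.131902i
Y_2^{m'}(θ=1.925,φ=2.7642) and Σ D·Y over m':
  (+0.0129+0.0375i)·(+0.2475+0.2328i)  (+0.0154-0.2024i)·(+0.2336+0.0926i)  (-0.2548+0.4861i)·(-0.2016+0.0000i)  (+0.5024-0.4070i)·(-0.2336+0.0926i)  (+0.4696-0.1319i)·(+0.2475-0.2328i)
Y_2^-1(R⁻¹ n̂) = +0.073999-0.131914i

Re=0.0740 Im=-0.1319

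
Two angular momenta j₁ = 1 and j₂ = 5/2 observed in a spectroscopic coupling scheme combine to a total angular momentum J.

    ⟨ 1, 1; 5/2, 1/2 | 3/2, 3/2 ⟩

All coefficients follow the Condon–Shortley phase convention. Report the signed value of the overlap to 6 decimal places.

+√(1/15) ≈ +0.258199

j₁+j₂−J=2  J+j₁−j₂=0  J−j₁+j₂=3  j₁+j₂+J+1=6
(j₁±m₁, j₂±m₂, J±M) = (2,0,3,2,3,0)
P² = 48/5
sum k=0..0:
  [0] +1/12 = 1/12
S = 1/12
C² = P²·S² = 1/15 ; C = +0.258199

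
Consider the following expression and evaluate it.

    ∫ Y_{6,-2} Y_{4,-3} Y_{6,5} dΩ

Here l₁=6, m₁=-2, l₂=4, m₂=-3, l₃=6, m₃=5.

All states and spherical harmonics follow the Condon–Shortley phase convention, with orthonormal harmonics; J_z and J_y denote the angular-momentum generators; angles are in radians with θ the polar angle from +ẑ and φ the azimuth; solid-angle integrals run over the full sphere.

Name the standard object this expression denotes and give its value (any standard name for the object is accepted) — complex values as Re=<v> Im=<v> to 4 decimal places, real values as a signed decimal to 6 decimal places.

Gaunt coefficient, +0.160494

This is a Gaunt coefficient — the integral of a triple product of spherical harmonics over the sphere.
m-sum 0 ✓  L=16 even ✓  2≤6≤10 ✓
Π(2lᵢ+1) = 13×9×13 = 1521
triangle coeff Δ(6,4,6) = 1/15315300
Σ_t [0,4]: t=0:+1/829440 t=1:−1/25920 t=2:+1/9216 t=3:−1/25920 t=4:+1/829440 = 7/207360
(3j)²=28/2431 [(6 4 6; 0 0 0)], sign=+1
Σ_t [0,1]: t=0:+1/5806080 t=1:−1/725760 = -1/829440
(3j)²=49/2652 [(6 4 6; -2 -3 5)], sign=+1
⇒ 4πI² = 1029/3179
I = (+1)√(1029/3179/(4π)) = 0.16049352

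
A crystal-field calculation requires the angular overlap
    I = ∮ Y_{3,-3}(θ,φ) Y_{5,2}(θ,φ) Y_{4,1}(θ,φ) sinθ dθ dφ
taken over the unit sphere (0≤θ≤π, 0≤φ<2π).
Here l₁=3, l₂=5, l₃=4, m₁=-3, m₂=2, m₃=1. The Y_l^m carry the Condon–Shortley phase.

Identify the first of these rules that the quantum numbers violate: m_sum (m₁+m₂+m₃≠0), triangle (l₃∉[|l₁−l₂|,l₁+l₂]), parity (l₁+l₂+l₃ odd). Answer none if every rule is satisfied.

m₁+m₂+m₃ = -3 + 2 + 1 = 0  ✓
triangle: |3−5|=2 ≤ l₃=4 ≤ 3+5=8  ✓
parity: l₁+l₂+l₃ = 12 is even  ✓

none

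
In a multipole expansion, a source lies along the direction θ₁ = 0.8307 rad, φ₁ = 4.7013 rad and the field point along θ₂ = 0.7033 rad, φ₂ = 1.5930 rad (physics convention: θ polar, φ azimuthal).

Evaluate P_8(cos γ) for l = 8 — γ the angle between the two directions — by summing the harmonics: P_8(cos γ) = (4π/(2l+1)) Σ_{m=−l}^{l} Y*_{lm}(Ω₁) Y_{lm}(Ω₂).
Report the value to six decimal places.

0.260025

Term-by-term m-sum for l=8 (normalisation 4π/17 = 0.739198):
  m=-8: Y*=(0.045374, -0.004036)  Y=(0.015528, -0.002788)  product (0.000693, -0.000189)
  m=-7: Y*=(0.012904, 0.165908)  Y=(0.011520, 0.073523)  product (-0.012049, 0.002860)
  m=-6: Y*=(-0.354402, 0.023615)  Y=(-0.210924, 0.028267)  product (0.074084, -0.014999)
  m=-5: Y*=(-0.025491, -0.459290)  Y=(-0.044517, -0.399337)  product (-0.182277, 0.030626)
  m=-4: Y*=(0.263100, -0.011678)  Y=(0.464040, -0.041322)  product (0.121606, -0.016291)
  m=-3: Y*=(-0.005981, -0.179729)  Y=(0.012871, 0.192942)  product (0.034600, -0.003467)
  m=-2: Y*=(0.372304, -0.008258)  Y=(0.275501, -0.012242)  product (0.102469, -0.006833)
  m=-1: Y*=(-0.000133, -0.012017)  Y=(0.007621, 0.343167)  product (0.004123, -0.000137)
  m=+0: Y*=(0.369774, -0.000000)  Y=(0.176502, 0.000000)  product (0.065266, 0.000000)
  m=+1: Y*=(0.000133, -0.012017)  Y=(-0.007621, 0.343167)  product (0.004123, 0.000137)
  m=+2: Y*=(0.372304, 0.008258)  Y=(0.275501, 0.012242)  product (0.102469, 0.006833)
  m=+3: Y*=(0.005981, -0.179729)  Y=(-0.012871, 0.192942)  product (0.034600, 0.003467)
  m=+4: Y*=(0.263100, 0.011678)  Y=(0.464040, 0.041322)  product (0.121606, 0.016291)
  m=+5: Y*=(0.025491, -0.459290)  Y=(0.044517, -0.399337)  product (-0.182277, -0.030626)
  m=+6: Y*=(-0.354402, -0.023615)  Y=(-0.210924, -0.028267)  product (0.074084, 0.014999)
  m=+7: Y*=(-0.012904, 0.165908)  Y=(-0.011520, 0.073523)  product (-0.012049, -0.002860)
  m=+8: Y*=(0.045374, 0.004036)  Y=(0.015528, 0.002788)  product (0.000693, 0.000189)
Σ over m = (0.351766, 0.000000); ×(4π/17) → (0.260025, 0.000000). Real part: 0.260025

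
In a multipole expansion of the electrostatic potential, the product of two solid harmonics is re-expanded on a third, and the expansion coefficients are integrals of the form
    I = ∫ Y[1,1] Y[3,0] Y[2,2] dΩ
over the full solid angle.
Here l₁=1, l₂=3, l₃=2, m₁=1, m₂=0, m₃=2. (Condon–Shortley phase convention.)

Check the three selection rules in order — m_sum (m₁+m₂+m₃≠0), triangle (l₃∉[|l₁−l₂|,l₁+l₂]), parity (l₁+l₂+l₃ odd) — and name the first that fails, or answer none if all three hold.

m_sum

Σmᵢ = 3  ✗
l₃∈[|l₁−l₂|,l₁+l₂]=[2,4], have l₃=2
Σlᵢ = 6 ⇒ even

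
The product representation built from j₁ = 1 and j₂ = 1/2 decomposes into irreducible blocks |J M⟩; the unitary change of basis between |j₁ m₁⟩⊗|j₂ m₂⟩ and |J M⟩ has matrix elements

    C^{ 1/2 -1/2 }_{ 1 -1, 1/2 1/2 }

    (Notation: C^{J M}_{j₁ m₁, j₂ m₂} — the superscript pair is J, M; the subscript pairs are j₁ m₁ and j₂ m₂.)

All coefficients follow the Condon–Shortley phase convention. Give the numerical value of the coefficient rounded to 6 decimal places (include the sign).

j₁+j₂−J=1  J+j₁−j₂=1  J−j₁+j₂=0  j₁+j₂+J+1=3
(j₁±m₁, j₂±m₂, J±M) = (0,2,1,0,0,1)
P² = 2/3
sum k=1..1:
  [1] −1/1 = -1
S = -1
C² = P²·S² = 2/3 ; C = -0.816497

−√(2/3) = -0.816497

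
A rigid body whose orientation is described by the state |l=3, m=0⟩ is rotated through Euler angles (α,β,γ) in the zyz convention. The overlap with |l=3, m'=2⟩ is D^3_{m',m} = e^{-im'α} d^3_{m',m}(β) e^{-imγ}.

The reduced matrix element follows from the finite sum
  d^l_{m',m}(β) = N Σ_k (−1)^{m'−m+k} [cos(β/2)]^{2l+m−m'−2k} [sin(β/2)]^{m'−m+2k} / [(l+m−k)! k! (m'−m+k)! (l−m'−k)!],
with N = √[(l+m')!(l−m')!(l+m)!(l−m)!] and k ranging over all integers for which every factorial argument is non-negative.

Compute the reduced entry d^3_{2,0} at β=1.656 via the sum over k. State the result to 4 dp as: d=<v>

d=-0.1157

d^3_{2,0}(β=1.6560) via the finite sum:
c=cos(1.656000/2)=0.676350, s=sin(1.656000/2)=0.736580; N=√[120·1·6·6]=65.726707
k: max(0,(0)−(2))=0 … min(3+(0),3−(2))=1
  k=0: (−1)^2·65.7267/(12)·0.6764^4·0.7366^2 = +0.621852
  k=1: (−1)^3·65.7267/(12)·0.6764^2·0.7366^4 = -0.737537
d^3_{2,0}(1.6560) = +0.621852 -0.737537 = -0.115685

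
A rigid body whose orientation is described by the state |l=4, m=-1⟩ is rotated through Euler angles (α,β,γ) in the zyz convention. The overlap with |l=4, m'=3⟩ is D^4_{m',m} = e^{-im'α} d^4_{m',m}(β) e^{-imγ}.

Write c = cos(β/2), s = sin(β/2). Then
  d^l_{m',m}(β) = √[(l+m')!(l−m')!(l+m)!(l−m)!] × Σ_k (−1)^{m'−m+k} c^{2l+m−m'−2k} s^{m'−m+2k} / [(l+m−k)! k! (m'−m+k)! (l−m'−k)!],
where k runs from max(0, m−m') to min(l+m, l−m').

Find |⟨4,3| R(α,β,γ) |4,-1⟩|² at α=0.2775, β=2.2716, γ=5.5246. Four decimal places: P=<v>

Split into d^4_{3,-1}(β=2.2716) × two z-phases.
With c≡cos(β/2)=0.421407 and s≡sin(β/2)=0.906872, N=[5040·1·6·120]^{1/2}=1904.940944
Admissible k: 0..1 (factorial args all ≥0)
  k=0: (−1)^4·1904.9409/(144)·0.4214^4·0.9069^4 = +0.282169
  k=1: (−1)^5·1904.9409/(240)·0.4214^2·0.9069^6 = -0.784059
d^4_{3,-1}(2.2716) = +0.282169 -0.784059 = -0.501890
|D^4_{3,-1}|² = |d^4_{3,-1}(β)|² = (-0.501890)² = 0.251893 (the z-rotation phases have unit modulus)

P=0.2519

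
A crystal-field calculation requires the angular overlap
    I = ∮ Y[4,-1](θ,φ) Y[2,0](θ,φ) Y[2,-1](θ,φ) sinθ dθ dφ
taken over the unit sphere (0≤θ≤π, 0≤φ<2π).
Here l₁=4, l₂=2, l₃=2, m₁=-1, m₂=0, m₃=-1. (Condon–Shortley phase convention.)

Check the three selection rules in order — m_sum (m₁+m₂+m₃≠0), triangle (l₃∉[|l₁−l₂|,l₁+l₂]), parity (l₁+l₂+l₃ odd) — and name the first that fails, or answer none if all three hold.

m_sum

Σmᵢ = -2  ✗
l₃∈[|l₁−l₂|,l₁+l₂]=[2,6], have l₃=2
Σlᵢ = 8 ⇒ even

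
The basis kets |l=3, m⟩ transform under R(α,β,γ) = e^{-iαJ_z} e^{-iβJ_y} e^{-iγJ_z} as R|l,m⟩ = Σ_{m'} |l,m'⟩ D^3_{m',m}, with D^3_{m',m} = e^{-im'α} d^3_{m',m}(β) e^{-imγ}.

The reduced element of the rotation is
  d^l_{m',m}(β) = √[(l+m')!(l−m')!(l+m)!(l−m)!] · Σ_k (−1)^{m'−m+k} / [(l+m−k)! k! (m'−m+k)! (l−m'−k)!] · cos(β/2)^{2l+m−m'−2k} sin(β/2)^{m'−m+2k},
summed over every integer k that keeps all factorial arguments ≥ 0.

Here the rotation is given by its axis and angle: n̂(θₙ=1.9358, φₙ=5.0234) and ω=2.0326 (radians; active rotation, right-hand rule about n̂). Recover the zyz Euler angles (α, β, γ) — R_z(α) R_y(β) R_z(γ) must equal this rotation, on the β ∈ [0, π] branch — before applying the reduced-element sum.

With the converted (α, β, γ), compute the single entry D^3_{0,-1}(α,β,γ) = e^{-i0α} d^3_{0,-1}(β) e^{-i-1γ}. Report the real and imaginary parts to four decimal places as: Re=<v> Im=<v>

Axis–angle → zyz. n̂ = (sinθₙcosφₙ, sinθₙsinφₙ, cosθₙ) = (+0.285861, -0.889308, -0.356953), ω = 2.0326.
R = I cosω + sinω [n̂]ₓ + (1−cosω) n̂n̂ᵀ gives
  R = [-0.327437, -0.047927, -0.943657; -0.687051, +0.697686, +0.202963; +0.648649, +0.714798, -0.261377]
β = atan2(√(R₁₃²+R₂₃²), R₃₃) = 1.835245; α = atan2(R₂₃, R₁₃) mod 2π = 2.929738; γ = atan2(R₃₂, −R₃₁) mod 2π = 2.307716
First d^3_{0,-1}(β=1.8352), then the phase factors e^{-i(0)α} and e^{-i(-1)γ}:
Half-angle: c=0.607710, s=0.794159. N=√(6·6·2·24)=41.569219
k: max(0,(-1)−(0))=0 … min(3+(-1),3−(0))=2
  k=0: (−1)^1·41.5692/(12)·0.6077^5·0.7942^1 = -0.228024
  k=1: (−1)^2·41.5692/(4)·0.6077^3·0.7942^3 = +1.168217
  k=2: (−1)^3·41.5692/(12)·0.6077^1·0.7942^5 = -0.665004
d^3_{0,-1}(1.8352) = -0.228024 +1.168217 -0.665004 = +0.275189
Phases: e^{-i·(0)·2.9297}=+1.000000+0.000000i, e^{-i·(-1)·2.3077}=-0.672010+0.740542i ⇒ D=-0.184930+0.203789i

Re=-0.1849 Im=0.2038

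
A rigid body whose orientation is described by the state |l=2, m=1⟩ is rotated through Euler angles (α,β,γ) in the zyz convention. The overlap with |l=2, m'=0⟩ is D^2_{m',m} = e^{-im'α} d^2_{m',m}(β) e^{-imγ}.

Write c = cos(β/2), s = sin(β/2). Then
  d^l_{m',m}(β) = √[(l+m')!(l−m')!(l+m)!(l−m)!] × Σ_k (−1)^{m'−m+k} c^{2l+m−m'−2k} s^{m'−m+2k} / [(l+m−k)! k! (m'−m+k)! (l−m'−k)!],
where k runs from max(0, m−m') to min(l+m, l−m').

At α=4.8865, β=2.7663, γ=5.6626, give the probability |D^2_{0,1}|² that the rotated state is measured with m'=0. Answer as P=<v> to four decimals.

First d^2_{0,1}(β=2.7663), then the phase factors e^{-i(0)α} and e^{-i(1)γ}:
With c≡cos(β/2)=0.186547 and s≡sin(β/2)=0.982446, N=[2·2·6·1]^{1/2}=4.898979
Admissible k: 1..2 (factorial args all ≥0)
  k=1: (−1)^0·4.8990/(2)·0.1865^3·0.9824^1 = +0.015622
  k=2: (−1)^1·4.8990/(2)·0.1865^1·0.9824^3 = -0.433301
d^2_{0,1}(2.7663) = +0.015622 -0.433301 = -0.417679
|D^2_{0,1}|² = |d^2_{0,1}(β)|² = (-0.417679)² = 0.174456 (the z-rotation phases have unit modulus)

P=0.1745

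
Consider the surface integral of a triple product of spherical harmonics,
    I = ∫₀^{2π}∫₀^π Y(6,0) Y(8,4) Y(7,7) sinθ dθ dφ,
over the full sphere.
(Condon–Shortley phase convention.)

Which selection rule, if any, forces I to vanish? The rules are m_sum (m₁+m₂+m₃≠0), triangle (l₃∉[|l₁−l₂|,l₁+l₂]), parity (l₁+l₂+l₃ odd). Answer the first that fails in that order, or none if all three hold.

m_sum

Σmᵢ = 11  ✗
l₃∈[|l₁−l₂|,l₁+l₂]=[2,14], have l₃=7
Σlᵢ = 21 ⇒ odd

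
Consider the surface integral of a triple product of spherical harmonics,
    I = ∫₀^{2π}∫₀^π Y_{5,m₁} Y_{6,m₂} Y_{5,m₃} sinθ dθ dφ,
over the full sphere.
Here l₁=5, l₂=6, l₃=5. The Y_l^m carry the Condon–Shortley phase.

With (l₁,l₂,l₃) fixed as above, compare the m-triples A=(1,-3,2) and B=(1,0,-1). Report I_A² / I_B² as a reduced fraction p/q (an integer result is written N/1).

15/4

l's match ⇒ only the (l;m) 3-j factors differ between A and B.
A: triangle coeff Δ(5,6,5) = 1/28588560; Σ_t [0,3]: t=0:+1/622080 t=1:−1/34560 t=2:+1/23040 t=3:−1/155520 = 1/103680; (3j)²=9/2431 [(5 6 5; 1 -3 2)], sign=-1
B: triangle coeff Δ(5,6,5) = 1/28588560; Σ_t [0,4]: t=0:+1/12441600 t=1:−1/86400 t=2:+1/9216 t=3:−1/7776 t=4:+1/55296 = -7/518400; (3j)²=12/12155 [(5 6 5; 1 0 -1)], sign=-1
I_A²/I_B² = (9/2431)/(12/12155) = 15/4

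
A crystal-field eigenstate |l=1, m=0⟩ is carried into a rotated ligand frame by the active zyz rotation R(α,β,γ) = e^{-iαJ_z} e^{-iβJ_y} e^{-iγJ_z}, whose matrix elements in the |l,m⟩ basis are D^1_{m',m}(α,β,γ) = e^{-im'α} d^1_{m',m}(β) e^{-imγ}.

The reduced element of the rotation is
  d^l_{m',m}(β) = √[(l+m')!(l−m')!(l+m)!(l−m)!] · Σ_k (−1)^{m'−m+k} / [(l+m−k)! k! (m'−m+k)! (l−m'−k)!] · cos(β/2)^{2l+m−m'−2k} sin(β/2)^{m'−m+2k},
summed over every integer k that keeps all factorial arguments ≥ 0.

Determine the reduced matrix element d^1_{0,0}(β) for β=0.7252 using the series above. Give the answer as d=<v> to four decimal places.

d=0.7484

d^1_{0,0}(β=0.7252) via the finite sum:
With c≡cos(β/2)=0.934978 and s≡sin(β/2)=0.354706, N=[1·1·1·1]^{1/2}=1.000000
The bounds max(0,m−m')=0 and min(l+m,l−m')=1 give 2 terms
  k=0: (−1)^0·1.0000/(1)·0.9350^2·0.3547^0 = +0.874183
  k=1: (−1)^1·1.0000/(1)·0.9350^0·0.3547^2 = -0.125817
d^1_{0,0}(0.7252) = +0.874183 -0.125817 = +0.748367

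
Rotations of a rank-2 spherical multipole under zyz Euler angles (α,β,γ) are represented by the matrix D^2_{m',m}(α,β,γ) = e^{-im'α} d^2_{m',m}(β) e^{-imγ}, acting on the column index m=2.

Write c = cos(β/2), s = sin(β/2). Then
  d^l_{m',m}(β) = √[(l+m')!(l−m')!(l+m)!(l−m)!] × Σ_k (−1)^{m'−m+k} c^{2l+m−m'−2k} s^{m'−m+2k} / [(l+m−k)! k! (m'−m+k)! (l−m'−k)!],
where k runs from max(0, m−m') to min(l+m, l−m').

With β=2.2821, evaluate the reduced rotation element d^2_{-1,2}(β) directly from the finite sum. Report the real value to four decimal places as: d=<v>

d^2_{-1,2}(β=2.2821) via the finite sum:
Half-angle: c=0.416640, s=0.909071. N=√(1·6·24·1)=12.000000
k∈{3} keeps every argument non-negative
  k=3: (−1)^0·12.0000/(6)·0.4166^1·0.9091^3 = +0.626016
d^2_{-1,2}(2.2821) = +0.626016

d=0.6260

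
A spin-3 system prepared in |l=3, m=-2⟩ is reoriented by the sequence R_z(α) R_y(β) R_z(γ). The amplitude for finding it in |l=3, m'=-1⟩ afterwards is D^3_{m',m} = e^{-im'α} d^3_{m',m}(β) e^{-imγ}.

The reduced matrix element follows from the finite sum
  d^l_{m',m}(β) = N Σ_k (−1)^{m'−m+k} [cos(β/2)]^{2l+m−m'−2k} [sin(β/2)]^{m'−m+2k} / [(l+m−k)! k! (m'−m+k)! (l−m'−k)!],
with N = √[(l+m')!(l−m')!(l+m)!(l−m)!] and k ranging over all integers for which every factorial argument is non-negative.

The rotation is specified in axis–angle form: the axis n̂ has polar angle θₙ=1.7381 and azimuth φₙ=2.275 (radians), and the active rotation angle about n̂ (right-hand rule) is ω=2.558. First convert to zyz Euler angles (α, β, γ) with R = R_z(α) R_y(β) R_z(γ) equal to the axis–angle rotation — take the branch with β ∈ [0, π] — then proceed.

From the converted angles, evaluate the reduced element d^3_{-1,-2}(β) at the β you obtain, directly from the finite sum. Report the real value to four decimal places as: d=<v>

d=0.1781

Axis–angle → zyz. n̂ = (sinθₙcosφₙ, sinθₙsinφₙ, cosθₙ) = (-0.638387, +0.751486, -0.166524), ω = 2.5580.
R = I cosω + sinω [n̂]ₓ + (1−cosω) n̂n̂ᵀ gives
  R = [-0.086864, -0.788317, +0.609107; -0.971835, +0.201505, +0.122199; -0.219069, -0.581337, -0.783617]
β = atan2(√(R₁₃²+R₂₃²), R₃₃) = 2.471264; α = atan2(R₂₃, R₁₃) mod 2π = 0.197991; γ = atan2(R₃₂, −R₃₁) mod 2π = 5.072769
d^3_{-1,-2}(β=2.4713) via the finite sum:
Half-angle: c=0.328924, s=0.944356. N=√(2·24·1·120)=75.894664
Admissible k: 0..1 (factorial args all ≥0)
  k=0: (−1)^1·75.8947/(24)·0.3289^5·0.9444^1 = -0.011498
  k=1: (−1)^2·75.8947/(12)·0.3289^3·0.9444^3 = +0.189551
d^3_{-1,-2}(2.4713) = -0.011498 +0.189551 = +0.178053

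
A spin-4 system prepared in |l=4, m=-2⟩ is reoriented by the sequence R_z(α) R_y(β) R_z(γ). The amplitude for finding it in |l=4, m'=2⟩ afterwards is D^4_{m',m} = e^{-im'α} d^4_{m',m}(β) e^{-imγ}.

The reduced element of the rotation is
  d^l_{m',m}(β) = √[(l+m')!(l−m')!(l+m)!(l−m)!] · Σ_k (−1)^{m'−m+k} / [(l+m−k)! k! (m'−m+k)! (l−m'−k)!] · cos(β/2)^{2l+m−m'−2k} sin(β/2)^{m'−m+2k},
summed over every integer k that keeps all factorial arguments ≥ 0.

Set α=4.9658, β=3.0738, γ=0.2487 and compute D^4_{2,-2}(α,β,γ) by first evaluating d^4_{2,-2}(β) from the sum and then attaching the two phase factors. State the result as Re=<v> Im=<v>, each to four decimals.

Re=-0.9817 Im=0.0092

First d^4_{2,-2}(β=3.0738), then the phase factors e^{-i(2)α} and e^{-i(-2)γ}:
With c≡cos(β/2)=0.033890 and s≡sin(β/2)=0.999426, N=[720·2·2·720]^{1/2}=1440.000000
The bounds max(0,m−m')=0 and min(l+m,l−m')=2 give 3 terms
  k=0: (−1)^4·1440.0000/(96)·0.0339^4·0.9994^4 = +0.000020
  k=1: (−1)^5·1440.0000/(120)·0.0339^2·0.9994^6 = -0.013735
  k=2: (−1)^6·1440.0000/(1440)·0.0339^0·0.9994^8 = +0.995414
d^4_{2,-2}(3.0738) = +0.000020 -0.013735 +0.995414 = +0.981699
D = (-0.874292+0.485401i)·(+0.981699)·(+0.878826+0.477142i) = -0.981655+0.009249i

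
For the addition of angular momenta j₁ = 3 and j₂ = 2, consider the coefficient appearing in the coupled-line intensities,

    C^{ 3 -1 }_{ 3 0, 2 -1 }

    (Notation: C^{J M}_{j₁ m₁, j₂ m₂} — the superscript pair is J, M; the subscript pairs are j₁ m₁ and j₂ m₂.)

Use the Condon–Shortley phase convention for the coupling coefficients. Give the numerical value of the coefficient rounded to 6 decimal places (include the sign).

−√(1/30) = -0.182574

triangle: 2!*4!*2!/9! = 96/362880
(j±m)!: 3!*3!*1!*3!*2!*4! = 10368
prefactor² = (2J+1)*Δ*N² = 96/5
  k=0: +1/(0!*2!*3!*1!*1!*1!) = 1/12
  k=1: −1/(1!*1!*2!*0!*2!*2!) = -1/8
Σ = -1/24  ⇒  CG² = 96/5*(-1/24)² = 1/30
CG = −√(1/30) = -0.182574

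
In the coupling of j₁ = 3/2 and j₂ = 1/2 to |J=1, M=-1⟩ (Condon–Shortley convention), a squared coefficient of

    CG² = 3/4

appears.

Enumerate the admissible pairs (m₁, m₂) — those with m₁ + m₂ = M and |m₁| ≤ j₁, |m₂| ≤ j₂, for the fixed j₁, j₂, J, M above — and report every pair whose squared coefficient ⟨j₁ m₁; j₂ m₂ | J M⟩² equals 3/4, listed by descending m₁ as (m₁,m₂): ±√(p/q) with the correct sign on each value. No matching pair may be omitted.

(-3/2,1/2): −√(3/4)

Admissible pairs with m₁+m₂ = M = -1: (-3/2,1/2), (-1/2,-1/2)
  (m₁,m₂)=(-1/2,-1/2): CG² = 1/4, CG = +√(1/4)
  (m₁,m₂)=(-3/2,1/2): CG² = 3/4, CG = −√(3/4)   ← matches the target
Pairs with CG² = 3/4: (-3/2,1/2): −√(3/4)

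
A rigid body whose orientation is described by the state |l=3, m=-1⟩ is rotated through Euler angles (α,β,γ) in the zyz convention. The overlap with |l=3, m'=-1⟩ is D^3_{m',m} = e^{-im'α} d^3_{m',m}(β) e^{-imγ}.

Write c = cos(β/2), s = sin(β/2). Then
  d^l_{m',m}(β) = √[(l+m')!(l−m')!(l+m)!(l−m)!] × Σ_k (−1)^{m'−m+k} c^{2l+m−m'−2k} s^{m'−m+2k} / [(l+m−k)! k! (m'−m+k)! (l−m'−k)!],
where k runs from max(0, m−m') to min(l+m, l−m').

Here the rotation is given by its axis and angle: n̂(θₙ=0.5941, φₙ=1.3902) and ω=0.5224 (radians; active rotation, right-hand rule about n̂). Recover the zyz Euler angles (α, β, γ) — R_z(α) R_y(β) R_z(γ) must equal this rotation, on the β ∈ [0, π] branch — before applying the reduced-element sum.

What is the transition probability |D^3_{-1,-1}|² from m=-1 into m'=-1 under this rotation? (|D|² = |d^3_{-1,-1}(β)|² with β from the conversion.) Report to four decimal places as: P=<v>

P=0.6098

Axis–angle → zyz. n̂ = (sinθₙcosφₙ, sinθₙsinφₙ, cosθₙ) = (+0.100543, +0.550660, +0.828653), ω = 0.5224.
R = I cosω + sinω [n̂]ₓ + (1−cosω) n̂n̂ᵀ gives
  R = [+0.867972, -0.406081, +0.285870; +0.420850, +0.907067, +0.010693; -0.263646, +0.111027, +0.958209]
β = atan2(√(R₁₃²+R₂₃²), R₃₃) = 0.290123; α = atan2(R₂₃, R₁₃) mod 2π = 0.037389; γ = atan2(R₃₂, −R₃₁) mod 2π = 0.398581
First d^3_{-1,-1}(β=0.2901), then the phase factors e^{-i(-1)α} and e^{-i(-1)γ}:
Half-angle: c=0.989497, s=0.144553. N=√(2·24·2·24)=48.000000
k: max(0,(-1)−(-1))=0 … min(3+(-1),3−(-1))=2
  k=0: (−1)^0·48.0000/(48)·0.9895^6·0.1446^0 = +0.938614
  k=1: (−1)^1·48.0000/(6)·0.9895^4·0.1446^2 = -0.160252
  k=2: (−1)^2·48.0000/(8)·0.9895^2·0.1446^4 = +0.002565
d^3_{-1,-1}(0.2901) = +0.938614 -0.160252 +0.002565 = +0.780927
|D^3_{-1,-1}|² = |d^3_{-1,-1}(β)|² = (+0.780927)² = 0.609847 (the z-rotation phases have unit modulus)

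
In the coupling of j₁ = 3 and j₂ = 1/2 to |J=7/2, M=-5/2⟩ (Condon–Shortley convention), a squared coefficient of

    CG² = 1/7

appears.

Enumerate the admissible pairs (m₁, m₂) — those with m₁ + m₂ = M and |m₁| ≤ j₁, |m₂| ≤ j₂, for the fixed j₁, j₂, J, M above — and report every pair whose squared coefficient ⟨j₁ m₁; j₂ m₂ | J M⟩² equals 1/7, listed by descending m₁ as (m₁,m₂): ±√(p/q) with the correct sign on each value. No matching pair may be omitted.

(-3,1/2): +√(1/7)

Admissible pairs with m₁+m₂ = M = -5/2: (-3,1/2), (-2,-1/2)
  (m₁,m₂)=(-2,-1/2): CG² = 6/7, CG = +√(6/7)
  (m₁,m₂)=(-3,1/2): CG² = 1/7, CG = +√(1/7)   ← matches the target
Pairs with CG² = 1/7: (-3,1/2): +√(1/7)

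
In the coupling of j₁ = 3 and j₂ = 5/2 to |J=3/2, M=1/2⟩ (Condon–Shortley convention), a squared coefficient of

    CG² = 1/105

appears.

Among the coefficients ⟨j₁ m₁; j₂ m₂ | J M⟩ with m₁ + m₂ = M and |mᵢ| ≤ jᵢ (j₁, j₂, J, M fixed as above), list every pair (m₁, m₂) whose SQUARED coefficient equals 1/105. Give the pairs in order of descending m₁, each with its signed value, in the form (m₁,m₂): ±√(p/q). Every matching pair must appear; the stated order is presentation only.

(1,-1/2): −√(1/105)

Admissible pairs with m₁+m₂ = M = 1/2: (-2,5/2), (-1,3/2), (0,1/2), (1,-1/2), (2,-3/2), (3,-5/2)
  (m₁,m₂)=(3,-5/2): CG² = 5/14, CG = +√(5/14)
  (m₁,m₂)=(2,-3/2): CG² = 1/21, CG = −√(1/21)
  (m₁,m₂)=(1,-1/2): CG² = 1/105, CG = −√(1/105)   ← matches the target
  (m₁,m₂)=(0,1/2): CG² = 4/35, CG = +√(4/35)
  (m₁,m₂)=(-1,3/2): CG² = 7/30, CG = −√(7/30)
  (m₁,m₂)=(-2,5/2): CG² = 5/21, CG = +√(5/21)
Pairs with CG² = 1/105: (1,-1/2): −√(1/105)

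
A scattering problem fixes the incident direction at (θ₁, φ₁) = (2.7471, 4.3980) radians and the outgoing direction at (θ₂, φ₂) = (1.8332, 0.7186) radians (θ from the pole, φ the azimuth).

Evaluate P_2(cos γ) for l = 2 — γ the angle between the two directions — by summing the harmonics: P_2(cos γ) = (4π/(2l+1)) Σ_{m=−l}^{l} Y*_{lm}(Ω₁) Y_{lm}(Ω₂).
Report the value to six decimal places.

-0.490566

Expand P_2 via completeness: Σ_{m} conj(Y_{2,m}) at Ω₁ times Y_{2,m} at Ω₂ —
  term(m=-2) = (0.009769, 0.018088)   from Y*(Ω₁)=(-0.046147, 0.033560), Y(Ω₂)=(0.047989, -0.357072)
  term(m=-1) = (-0.045563, -0.027176)   from Y*(Ω₁)=(0.084766, 0.260680), Y(Ω₂)=(-0.145684, 0.127414)
  term(m=+0) = (-0.123601, 0.000000)   from Y*(Ω₁)=(0.491017, -0.000000), Y(Ω₂)=(-0.251724, 0.000000)
  term(m=+1) = (-0.045563, 0.027176)   from Y*(Ω₁)=(-0.084766, 0.260680), Y(Ω₂)=(0.145684, 0.127414)
  term(m=+2) = (0.009769, -0.018088)   from Y*(Ω₁)=(-0.046147, -0.033560), Y(Ω₂)=(0.047989, 0.357072)
Accumulated sum (-0.195190, 0.000000); after 4π/(2l+1) scaling, (-0.490566, 0.000000) ⇒ P_2 = -0.490566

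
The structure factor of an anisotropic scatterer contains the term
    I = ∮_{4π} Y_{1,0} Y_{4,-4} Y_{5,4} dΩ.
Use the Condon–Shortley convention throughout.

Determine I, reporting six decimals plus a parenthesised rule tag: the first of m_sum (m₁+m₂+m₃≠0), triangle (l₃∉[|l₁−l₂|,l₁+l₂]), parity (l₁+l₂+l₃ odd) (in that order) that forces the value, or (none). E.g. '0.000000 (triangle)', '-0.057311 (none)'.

0.147319 (none)

Rules hold: Σm=0, L=10 even, 3≤5≤5.
N = 3·9·11 = 297
Δ = 0!·2!·8!/11! = 1/495
Racah Σ t=0..0: t=0:+1/576 = 1/576
⇒ 3j(1 4 5; 0 0 0)² = 5/99, sgn -1
Racah Σ t=0..0: t=0:+1/40320 = 1/40320
⇒ 3j(1 4 5; 0 -4 4)² = 1/55, sgn -1
4πI² = N·(3j₀)²·(3jₘ)² = 3/11
I = +1·√(0.272727/4π) = 0.14731920
No selection rule forces the value: the integral is nonzero (none).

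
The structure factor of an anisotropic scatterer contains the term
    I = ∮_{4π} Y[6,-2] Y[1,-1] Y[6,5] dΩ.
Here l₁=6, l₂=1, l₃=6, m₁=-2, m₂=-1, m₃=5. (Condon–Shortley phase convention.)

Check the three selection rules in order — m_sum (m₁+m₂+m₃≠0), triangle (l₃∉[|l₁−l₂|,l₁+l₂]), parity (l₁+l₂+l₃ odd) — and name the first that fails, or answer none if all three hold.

m_sum

azimuthal sum: -2 − 1 + 5 = 2  ✗
5 ≤ 6 ≤ 7 (triangle on l)
L = 6 + 1 + 6 = 13 (odd)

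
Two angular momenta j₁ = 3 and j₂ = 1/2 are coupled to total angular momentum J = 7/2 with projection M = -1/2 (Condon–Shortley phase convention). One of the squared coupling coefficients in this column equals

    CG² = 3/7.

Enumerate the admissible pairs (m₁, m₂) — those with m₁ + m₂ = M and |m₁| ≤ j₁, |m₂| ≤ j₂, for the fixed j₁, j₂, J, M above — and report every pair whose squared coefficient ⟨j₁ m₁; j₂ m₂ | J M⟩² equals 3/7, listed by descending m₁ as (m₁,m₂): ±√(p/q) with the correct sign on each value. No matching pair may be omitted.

Admissible pairs with m₁+m₂ = M = -1/2: (-1,1/2), (0,-1/2)
  (m₁,m₂)=(0,-1/2): CG² = 4/7, CG = +√(4/7)
  (m₁,m₂)=(-1,1/2): CG² = 3/7, CG = +√(3/7)   ← matches the target
Pairs with CG² = 3/7: (-1,1/2): +√(3/7)

(-1,1/2): +√(3/7)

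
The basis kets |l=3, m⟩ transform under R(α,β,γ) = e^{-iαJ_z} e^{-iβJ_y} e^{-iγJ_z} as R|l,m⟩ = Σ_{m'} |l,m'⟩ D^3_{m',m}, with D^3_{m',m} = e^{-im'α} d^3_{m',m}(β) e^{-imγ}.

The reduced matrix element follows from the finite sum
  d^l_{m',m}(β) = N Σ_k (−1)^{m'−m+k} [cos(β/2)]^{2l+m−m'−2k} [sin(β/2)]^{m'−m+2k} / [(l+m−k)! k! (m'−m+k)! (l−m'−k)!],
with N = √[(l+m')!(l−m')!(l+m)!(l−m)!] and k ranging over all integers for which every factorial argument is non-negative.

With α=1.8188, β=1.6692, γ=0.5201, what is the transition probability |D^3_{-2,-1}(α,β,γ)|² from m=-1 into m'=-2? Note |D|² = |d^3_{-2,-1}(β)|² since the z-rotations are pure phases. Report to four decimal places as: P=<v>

P=0.2109

Split into d^3_{-2,-1}(β=1.6692) × two z-phases.
Half-angle: c=0.671474, s=0.741028. N=√(1·120·2·24)=75.894664
k: max(0,(-1)−(-2))=1 … min(3+(-1),3−(-2))=2
  k=1: (−1)^0·75.8947/(24)·0.6715^5·0.7410^1 = +0.319876
  k=2: (−1)^1·75.8947/(12)·0.6715^3·0.7410^3 = -0.779151
d^3_{-2,-1}(1.6692) = +0.319876 -0.779151 = -0.459276
|D^3_{-2,-1}|² = |d^3_{-2,-1}(β)|² = (-0.459276)² = 0.210934 (the z-rotation phases have unit modulus)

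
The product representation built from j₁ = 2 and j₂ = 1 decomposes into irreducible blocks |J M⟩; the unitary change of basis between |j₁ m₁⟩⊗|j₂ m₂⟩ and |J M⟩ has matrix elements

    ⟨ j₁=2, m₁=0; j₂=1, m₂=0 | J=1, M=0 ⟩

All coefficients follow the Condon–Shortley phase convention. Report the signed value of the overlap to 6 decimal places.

-0.632456

triangle: 2!·2!·0!/5! = 4/120
(j±m)!: 2!·2!·1!·1!·1!·1! = 4
prefactor² = (2J+1)·Δ·N² = 2/5
  k=1: −1/(1!·1!·1!·0!·1!·0!) = -1
Σ = -1  ⇒  CG² = 2/5·(-1)² = 2/5
CG = −√(2/5) = -0.632456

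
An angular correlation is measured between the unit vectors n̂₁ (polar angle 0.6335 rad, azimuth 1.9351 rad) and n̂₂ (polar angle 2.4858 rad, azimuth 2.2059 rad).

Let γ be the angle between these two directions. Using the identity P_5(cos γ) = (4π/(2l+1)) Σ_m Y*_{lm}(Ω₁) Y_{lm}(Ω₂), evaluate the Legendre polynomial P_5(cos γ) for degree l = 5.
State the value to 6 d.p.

Term-by-term m-sum for l=5 (normalisation 4π/11 = 1.142397):
  term(m=-5) = (0.000284, -0.001289)   from Y*(Ω₁)=(-0.032684, -0.008371), Y(Ω₂)=(0.001327, 0.039110)
  term(m=-4) = (-0.010946, 0.020641)   from Y*(Ω₁)=(0.016464, 0.144326), Y(Ω₂)=(0.132639, 0.090973)
  term(m=-3) = (0.087307, -0.092154)   from Y*(Ω₁)=(0.308815, -0.159943), Y(Ω₂)=(0.344785, -0.119839)
  term(m=-2) = (-0.171899, 0.103415)   from Y*(Ω₁)=(-0.338812, -0.302360), Y(Ω₂)=(0.130799, -0.421956)
  term(m=-1) = (0.013462, -0.003737)   from Y*(Ω₁)=(-0.051801, 0.135845), Y(Ω₂)=(-0.057010, -0.077358)
  term(m=+0) = (-0.139676, -0.000000)   from Y*(Ω₁)=(-0.366433, -0.000000), Y(Ω₂)=(0.381177, 0.000000)
  term(m=+1) = (0.013462, 0.003737)   from Y*(Ω₁)=(0.051801, 0.135845), Y(Ω₂)=(0.057010, -0.077358)
  term(m=+2) = (-0.171899, -0.103415)   from Y*(Ω₁)=(-0.338812, 0.302360), Y(Ω₂)=(0.130799, 0.421956)
  term(m=+3) = (0.087307, 0.092154)   from Y*(Ω₁)=(-0.308815, -0.159943), Y(Ω₂)=(-0.344785, -0.119839)
  term(m=+4) = (-0.010946, -0.020641)   from Y*(Ω₁)=(0.016464, -0.144326), Y(Ω₂)=(0.132639, -0.090973)
  term(m=+5) = (0.000284, 0.001289)   from Y*(Ω₁)=(0.032684, -0.008371), Y(Ω₂)=(-0.001327, 0.039110)
Total Σ_m = (-0.303259, 0.000000). Multiply by 1.142397: (-0.346442, 0.000000). P_5(cos γ) = -0.346442

-0.346442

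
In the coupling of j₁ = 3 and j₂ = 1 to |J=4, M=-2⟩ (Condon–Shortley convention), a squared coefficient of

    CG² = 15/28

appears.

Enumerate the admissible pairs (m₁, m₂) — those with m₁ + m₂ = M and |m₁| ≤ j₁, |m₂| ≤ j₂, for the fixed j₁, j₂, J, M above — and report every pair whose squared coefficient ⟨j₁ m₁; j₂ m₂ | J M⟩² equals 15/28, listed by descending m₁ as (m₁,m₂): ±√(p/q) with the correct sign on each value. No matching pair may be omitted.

(-1,-1): +√(15/28)

Admissible pairs with m₁+m₂ = M = -2: (-3,1), (-2,0), (-1,-1)
  (m₁,m₂)=(-1,-1): CG² = 15/28, CG = +√(15/28)   ← matches the target
  (m₁,m₂)=(-2,0): CG² = 3/7, CG = +√(3/7)
  (m₁,m₂)=(-3,1): CG² = 1/28, CG = +√(1/28)
Pairs with CG² = 15/28: (-1,-1): +√(15/28)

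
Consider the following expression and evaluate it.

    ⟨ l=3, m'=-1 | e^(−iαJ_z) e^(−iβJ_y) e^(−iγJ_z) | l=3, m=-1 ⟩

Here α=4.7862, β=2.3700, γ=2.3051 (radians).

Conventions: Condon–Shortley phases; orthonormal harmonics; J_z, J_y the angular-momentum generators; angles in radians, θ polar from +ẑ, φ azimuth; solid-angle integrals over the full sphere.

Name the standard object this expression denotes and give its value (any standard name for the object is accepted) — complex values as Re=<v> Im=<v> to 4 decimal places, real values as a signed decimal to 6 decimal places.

Wigner D-matrix element, Re=0.3393 Im=0.3551

This is a Wigner D-matrix element — the rotation-matrix element ⟨l m'| R(α,β,γ) |l m⟩ in the angular-momentum basis.
Split into d^3_{-1,-1}(β=2.3700) × two z-phases.
Half-angle: c=0.376297, s=0.926499. N=√(2·24·2·24)=48.000000
The bounds max(0,m−m')=0 and min(l+m,l−m')=2 give 3 terms
  k=0: (−1)^0·48.0000/(48)·0.3763^6·0.9265^0 = +0.002839
  k=1: (−1)^1·48.0000/(6)·0.3763^4·0.9265^2 = -0.137690
  k=2: (−1)^2·48.0000/(8)·0.3763^2·0.9265^4 = +0.626027
d^3_{-1,-1}(2.3700) = +0.002839 -0.137690 +0.626027 = +0.491176
Attach z-rotation phases: D = e^{-i(-1)(4.7862)}·(+0.491176)·e^{-i(-1)(2.3051)} = +0.339335+0.355113i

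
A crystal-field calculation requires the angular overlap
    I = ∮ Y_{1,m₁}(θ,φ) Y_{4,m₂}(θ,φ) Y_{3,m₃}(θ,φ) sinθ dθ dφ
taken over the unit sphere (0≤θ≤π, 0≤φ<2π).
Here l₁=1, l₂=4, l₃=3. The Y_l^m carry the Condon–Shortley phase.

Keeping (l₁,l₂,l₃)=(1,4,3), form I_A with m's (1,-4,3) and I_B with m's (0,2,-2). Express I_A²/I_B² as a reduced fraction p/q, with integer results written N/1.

7/3

l's match ⇒ only the (l;m) 3-j factors differ between A and B.
A: triangle coeff Δ(1,4,3) = 1/252; Σ_t [0,0]: t=0:+1/1440 = 1/1440; (3j)²=1/9 [(1 4 3; 1 -4 3)], sign=+1
B: triangle coeff Δ(1,4,3) = 1/252; Σ_t [1,1]: t=1:−1/120 = -1/120; (3j)²=1/21 [(1 4 3; 0 2 -2)], sign=+1
I_A²/I_B² = (1/9)/(1/21) = 7/3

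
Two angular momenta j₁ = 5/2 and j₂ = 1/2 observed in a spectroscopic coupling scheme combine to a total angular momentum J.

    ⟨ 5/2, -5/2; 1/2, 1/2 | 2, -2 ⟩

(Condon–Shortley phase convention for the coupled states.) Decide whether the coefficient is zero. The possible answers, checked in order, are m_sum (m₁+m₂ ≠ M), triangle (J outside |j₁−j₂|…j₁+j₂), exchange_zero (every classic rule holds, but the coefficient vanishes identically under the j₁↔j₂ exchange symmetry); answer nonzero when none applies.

nonzero

m-sum: m₁+m₂ = -5/2+1/2 = -2, M = -2  ✓
triangle: |j₁−j₂| = 2 ≤ J = 2 ≤ j₁+j₂ = 3  ✓
exchange: j₁≠j₂ or m₁≠m₂ — the exchange symmetry imposes no constraint here
value check: CG = −√(5/6) = -0.912871 ≠ 0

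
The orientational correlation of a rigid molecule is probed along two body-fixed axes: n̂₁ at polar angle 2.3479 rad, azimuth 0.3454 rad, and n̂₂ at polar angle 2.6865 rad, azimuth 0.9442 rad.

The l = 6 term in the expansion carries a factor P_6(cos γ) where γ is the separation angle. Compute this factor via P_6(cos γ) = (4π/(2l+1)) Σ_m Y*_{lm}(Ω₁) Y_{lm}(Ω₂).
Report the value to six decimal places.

Term-by-term m-sum for l=6 (normalisation 4π/13 = 0.966644):
  m=-6: Y*=-0.03050 + 0.05563j  Y=0.00284 + 0.00202j  product -0.00020 + 0.00010j
  m=-5: Y*=0.03363 - 0.21352j  Y=-0.00021 - 0.02466j  product -0.00527 - 0.00078j
  m=-4: Y*=0.07643 + 0.39914j  Y=-0.08442 + 0.06222j  product -0.03129 - 0.02894j
  m=-3: Y*=-0.20314 - 0.34308j  Y=0.27807 + 0.08877j  product -0.02603 - 0.11343j
  m=-2: Y*=0.01631 + 0.01349j  Y=-0.15638 - 0.47572j  product 0.00386 - 0.00987j
  m=-1: Y*=0.34352 + 0.12361j  Y=-0.21713 + 0.29994j  product -0.11167 + 0.07620j
  m=+0: Y*=-0.13147 + 0.00000j  Y=-0.25518 + 0.00000j  product 0.03355 + 0.00000j
  m=+1: Y*=-0.34352 + 0.12361j  Y=0.21713 + 0.29994j  product -0.11167 - 0.07620j
  m=+2: Y*=0.01631 - 0.01349j  Y=-0.15638 + 0.47572j  product 0.00386 + 0.00987j
  m=+3: Y*=0.20314 - 0.34308j  Y=-0.27807 + 0.08877j  product -0.02603 + 0.11343j
  m=+4: Y*=0.07643 - 0.39914j  Y=-0.08442 - 0.06222j  product -0.03129 + 0.02894j
  m=+5: Y*=-0.03363 - 0.21352j  Y=0.00021 - 0.02466j  product -0.00527 + 0.00078j
  m=+6: Y*=-0.03050 - 0.05563j  Y=0.00284 - 0.00202j  product -0.00020 - 0.00010j
Total Σ_m = -0.30764 - 0.00000j. Multiply by 0.966644: -0.29738 - 0.00000j. P_6(cos γ) = -0.297381

-0.297381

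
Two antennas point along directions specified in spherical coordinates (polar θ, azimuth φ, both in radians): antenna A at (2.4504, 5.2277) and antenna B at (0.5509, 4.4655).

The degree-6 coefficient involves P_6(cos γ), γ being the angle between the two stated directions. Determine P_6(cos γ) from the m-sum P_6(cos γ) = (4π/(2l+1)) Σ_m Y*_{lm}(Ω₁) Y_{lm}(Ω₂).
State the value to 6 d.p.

Summing Y*_{l m}(θ₁,φ₁)·Y_{l m}(θ₂,φ₂) over m ∈ [−6, 6]; prefactor 4π/(2·6+1) = 0.966644:
  m=-6: Y*=+0.032373-0.001611i  Y=-0.000888-0.009898i  product -0.000045-0.000319i
  m=-5: Y*=-0.072669-0.114622i  Y=-0.052897+0.018495i  product +0.005964+0.004719i
  m=-4: Y*=-0.153455+0.287388i  Y=+0.103058+0.156194i  product -0.060703+0.005649i
  m=-3: Y*=+0.458792-0.011409i  Y=+0.267827-0.292927i  product +0.119535-0.137449i
  m=-2: Y*=-0.132327-0.220667i  Y=-0.418478-0.225246i  product +0.005671+0.122150i
  m=-1: Y*=+0.117628-0.207694i  Y=-0.027546+0.109297i  product +0.019460+0.018578i
  m=+0: Y*=-0.340135-0.000000i  Y=-0.407173+0.000000i  product +0.138494+0.000000i
  m=+1: Y*=-0.117628-0.207694i  Y=+0.027546+0.109297i  product +0.019460-0.018578i
  m=+2: Y*=-0.132327+0.220667i  Y=-0.418478+0.225246i  product +0.005671-0.122150i
  m=+3: Y*=-0.458792-0.011409i  Y=-0.267827-0.292927i  product +0.119535+0.137449i
  m=+4: Y*=-0.153455-0.287388i  Y=+0.103058-0.156194i  product -0.060703-0.005649i
  m=+5: Y*=+0.072669-0.114622i  Y=+0.052897+0.018495i  product +0.005964-0.004719i
  m=+6: Y*=+0.032373+0.001611i  Y=-0.000888+0.009898i  product -0.000045+0.000319i
Total Σ_m = +0.318259-0.000000i. Multiply by 0.966644: +0.307643-0.000000i. P_6(cos γ) = 0.307643

0.307643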